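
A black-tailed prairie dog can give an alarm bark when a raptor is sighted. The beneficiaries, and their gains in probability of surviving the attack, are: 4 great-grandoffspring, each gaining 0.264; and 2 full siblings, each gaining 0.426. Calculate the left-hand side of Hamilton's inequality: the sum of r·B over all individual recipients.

0.558

r to a great-grandoffspring = 0.125 (three parent–offspring links: r = (1/2)^3 = 1/8).
r to a full sibling = 0.5 (full sibs share both parents — two paths of length 2: r = 2·(1/2)^2 = 1/2).
Summing one r·B term per recipient: 4·0.125·0.264 + 2·0.5·0.426 = 0.558.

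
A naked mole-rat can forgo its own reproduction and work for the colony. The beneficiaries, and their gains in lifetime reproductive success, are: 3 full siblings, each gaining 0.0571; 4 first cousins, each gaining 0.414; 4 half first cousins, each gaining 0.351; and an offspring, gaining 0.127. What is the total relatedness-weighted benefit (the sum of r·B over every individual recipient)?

0.4439

r to a full sibling = 0.5 (full sibs share both parents — two paths of length 2: r = 2·(1/2)^2 = 1/2).
r to a first cousin = 1/8 (first cousins share one grandparent pair — two paths of length 4: r = 2·(1/2)^4 = 1/8).
r to a half first cousin = 1/16 (half first cousins share one grandparent — one path of length 4: r = (1/2)^4 = 1/16).
r to an offspring = 1/2 (one parent–offspring link: r = (1/2)^1 = 1/2).
Summing one r·B term per recipient: 3·0.5·0.0571 + 4·0.125·0.414 + 4·0.0625·0.351 + 1·0.5·0.127 = 0.4439.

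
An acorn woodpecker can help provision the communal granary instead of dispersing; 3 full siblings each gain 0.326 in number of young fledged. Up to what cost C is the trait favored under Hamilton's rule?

0.489

r to a full sibling = 1/2 (full sibs share both parents — two paths of length 2: r = 2·(1/2)^2 = 1/2).
Hamilton's rule: n·r·B > C, so the trait is favored while C < n·r·B = 3·0.5·0.326 = 0.489.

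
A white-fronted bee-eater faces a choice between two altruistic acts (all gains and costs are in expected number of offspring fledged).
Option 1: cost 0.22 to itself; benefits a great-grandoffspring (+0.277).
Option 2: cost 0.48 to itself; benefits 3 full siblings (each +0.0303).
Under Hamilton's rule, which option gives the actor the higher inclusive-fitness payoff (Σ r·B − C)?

Option 1: r to a great-grandoffspring = 0.125.
Option 1: Σ r·B − C = (1·0.125·0.277) − 0.22 = -0.185375.
Option 2: r to a full sibling = 0.5.
Option 2: Σ r·B − C = (3·0.5·0.0303) − 0.48 = -0.43455.
Option 1 has the higher net inclusive-fitness payoff.

Option 1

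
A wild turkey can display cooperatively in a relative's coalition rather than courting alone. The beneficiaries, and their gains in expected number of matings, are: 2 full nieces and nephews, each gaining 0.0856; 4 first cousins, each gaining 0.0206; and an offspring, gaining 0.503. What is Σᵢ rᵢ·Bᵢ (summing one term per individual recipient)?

r to a full niece or nephew = 0.25 (full aunt/uncle↔niece/nephew: two paths of length 3 through the shared grandparent pair: r = 2·(1/2)^3 = 1/4).
r to a first cousin = 0.125 (first cousins share one grandparent pair — two paths of length 4: r = 2·(1/2)^4 = 1/8).
r to an offspring = 1/2 (one parent–offspring link: r = (1/2)^1 = 1/2).
Summing one r·B term per recipient: 2·0.25·0.0856 + 4·0.125·0.0206 + 1·0.5·0.503 = 0.3046.

0.3046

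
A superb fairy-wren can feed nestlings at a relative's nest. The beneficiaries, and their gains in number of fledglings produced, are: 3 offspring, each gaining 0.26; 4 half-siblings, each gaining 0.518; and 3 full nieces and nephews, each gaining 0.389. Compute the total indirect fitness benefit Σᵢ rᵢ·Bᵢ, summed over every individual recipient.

1.19975

r to an offspring = 0.5 (one parent–offspring link: r = (1/2)^1 = 1/2).
r to a half-sibling = 1/4 (half-sibs share one parent — one path of length 2: r = (1/2)^2 = 1/4).
r to a full niece or nephew = 1/4 (full aunt/uncle↔niece/nephew: two paths of length 3 through the shared grandparent pair: r = 2·(1/2)^3 = 1/4).
Summing one r·B term per recipient: 3·0.5·0.26 + 4·0.25·0.518 + 3·0.25·0.389 = 1.19975.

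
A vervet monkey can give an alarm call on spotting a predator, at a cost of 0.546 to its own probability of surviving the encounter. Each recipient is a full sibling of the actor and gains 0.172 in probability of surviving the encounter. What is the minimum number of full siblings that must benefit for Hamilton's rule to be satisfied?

r to a full sibling = 1/2 (full sibs share both parents — two paths of length 2: r = 2·(1/2)^2 = 1/2).
Hamilton's rule: n·r·B > C  ⇒  n > C/(r·B) = 0.546/(0.5·0.172) = 6.349.
The smallest integer exceeding 6.349 is 7.

7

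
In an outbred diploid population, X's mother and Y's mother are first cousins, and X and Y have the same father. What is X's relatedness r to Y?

Relatedness sums over independent paths through distinct common ancestors.
X and Y are related in two ways: second cousins through their mothers (r = 1/32) and half-sibs through their shared father (r = 1/4).
r = 1/32 + 1/4 = 9/32 = 0.28125.

0.28125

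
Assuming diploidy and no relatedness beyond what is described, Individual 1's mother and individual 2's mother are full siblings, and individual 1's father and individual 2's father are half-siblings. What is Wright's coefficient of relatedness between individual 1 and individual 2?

0.1875

Wright's path rule: contributions from independent ancestry routes add.
Individual 1 and individual 2 are related in two ways: first cousins through their mothers (r = 1/8) and half first cousins through their fathers (r = 1/16).
r = 1/8 + 1/16 = 0.1875.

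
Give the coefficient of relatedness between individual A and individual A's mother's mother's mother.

0.125

Each parent–offspring link contributes a factor of 1/2, and independent paths through distinct common ancestors add.
Three parent–offspring links: r = (1/2)^3 = 1/8.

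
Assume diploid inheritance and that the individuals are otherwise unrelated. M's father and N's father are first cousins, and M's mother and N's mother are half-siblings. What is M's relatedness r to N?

0.09375

Independent pedigree routes through distinct common ancestors add.
M and N are related in two ways: second cousins through their fathers (r = 1/32) and half first cousins through their mothers (r = 1/16).
r = 1/32 + 1/16 = 3/32 = 0.09375.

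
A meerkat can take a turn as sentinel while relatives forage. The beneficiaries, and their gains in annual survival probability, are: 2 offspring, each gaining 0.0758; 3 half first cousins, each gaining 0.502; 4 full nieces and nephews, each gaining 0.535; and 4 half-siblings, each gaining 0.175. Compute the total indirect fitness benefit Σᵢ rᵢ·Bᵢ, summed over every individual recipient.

0.879925

r to an offspring = 1/2 (one parent–offspring link: r = (1/2)^1 = 1/2).
r to a half first cousin = 0.0625 (half first cousins share one grandparent — one path of length 4: r = (1/2)^4 = 1/16).
r to a full niece or nephew = 0.25 (full aunt/uncle↔niece/nephew: two paths of length 3 through the shared grandparent pair: r = 2·(1/2)^3 = 1/4).
r to a half-sibling = 1/4 (half-sibs share one parent — one path of length 2: r = (1/2)^2 = 1/4).
Summing one r·B term per recipient: 2·0.5·0.0758 + 3·0.0625·0.502 + 4·0.25·0.535 + 4·0.25·0.175 = 0.879925.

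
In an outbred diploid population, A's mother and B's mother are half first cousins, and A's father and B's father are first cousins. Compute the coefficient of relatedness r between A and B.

0.046875

With two independent routes of shared ancestry, r is the sum of the two contributions.
A and B are related in two ways: half second cousins through their mothers (r = 1/64) and second cousins through their fathers (r = 1/32).
r = 1/64 + 1/32 = 0.046875.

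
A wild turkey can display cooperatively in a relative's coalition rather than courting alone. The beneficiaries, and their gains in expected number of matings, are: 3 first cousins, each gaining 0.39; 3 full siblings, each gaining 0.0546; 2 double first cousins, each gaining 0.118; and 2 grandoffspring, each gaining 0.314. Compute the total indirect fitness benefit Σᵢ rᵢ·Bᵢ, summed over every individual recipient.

0.44415

r to a first cousin = 0.125 (first cousins share one grandparent pair — two paths of length 4: r = 2·(1/2)^4 = 1/8).
r to a full sibling = 1/2 (full sibs share both parents — two paths of length 2: r = 2·(1/2)^2 = 1/2).
r to a double first cousin = 1/4 (double first cousins share both grandparent pairs — four paths of length 4: r = 4·(1/2)^4 = 1/4).
r to a grandoffspring = 0.25 (two parent–offspring links: r = (1/2)^2 = 1/4).
Summing one r·B term per recipient: 3·0.125·0.39 + 3·0.5·0.0546 + 2·0.25·0.118 + 2·0.25·0.314 = 0.44415.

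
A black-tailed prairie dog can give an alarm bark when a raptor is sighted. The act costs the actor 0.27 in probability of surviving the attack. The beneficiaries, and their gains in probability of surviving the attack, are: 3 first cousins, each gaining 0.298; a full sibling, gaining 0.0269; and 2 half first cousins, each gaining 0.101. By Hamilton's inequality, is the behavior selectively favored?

No

Hamilton's rule: the trait is favored when the sum of r·B over every recipient exceeds the actor's cost C.
r to a first cousin = 1/8 (first cousins share one grandparent pair — two paths of length 4: r = 2·(1/2)^4 = 1/8).
r to a full sibling = 1/2 (full sibs share both parents — two paths of length 2: r = 2·(1/2)^2 = 1/2).
r to a half first cousin = 1/16 (half first cousins share one grandparent — one path of length 4: r = (1/2)^4 = 1/16).
Summing one r·B term per recipient: 3·0.125·0.298 + 1·0.5·0.0269 + 2·0.0625·0.101 = 0.137825.
0.137825 < 0.27: the indirect benefit is less than the cost.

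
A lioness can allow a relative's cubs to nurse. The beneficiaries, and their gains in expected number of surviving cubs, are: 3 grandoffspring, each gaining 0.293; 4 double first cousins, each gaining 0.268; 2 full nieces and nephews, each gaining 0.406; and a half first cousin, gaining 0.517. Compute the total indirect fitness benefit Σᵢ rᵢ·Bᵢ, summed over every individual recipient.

0.7230625

r to a grandoffspring = 1/4 (two parent–offspring links: r = (1/2)^2 = 1/4).
r to a double first cousin = 0.25 (double first cousins share both grandparent pairs — four paths of length 4: r = 4·(1/2)^4 = 1/4).
r to a full niece or nephew = 1/4 (full aunt/uncle↔niece/nephew: two paths of length 3 through the shared grandparent pair: r = 2·(1/2)^3 = 1/4).
r to a half first cousin = 0.0625 (half first cousins share one grandparent — one path of length 4: r = (1/2)^4 = 1/16).
Summing one r·B term per recipient: 3·0.25·0.293 + 4·0.25·0.268 + 2·0.25·0.406 + 1·0.0625·0.517 = 0.7230625.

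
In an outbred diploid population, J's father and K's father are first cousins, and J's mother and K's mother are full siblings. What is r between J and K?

Wright's path rule: contributions from independent ancestry routes add.
J and K are related in two ways: second cousins through their fathers (r = 1/32) and first cousins through their mothers (r = 1/8).
r = 1/32 + 1/8 = 0.15625.

0.15625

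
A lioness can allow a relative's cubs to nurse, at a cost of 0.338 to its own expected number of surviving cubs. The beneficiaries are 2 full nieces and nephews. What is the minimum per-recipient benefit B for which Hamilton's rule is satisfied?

0.676

r to a full niece or nephew = 1/4 (full aunt/uncle↔niece/nephew: two paths of length 3 through the shared grandparent pair: r = 2·(1/2)^3 = 1/4).
Hamilton's rule with n recipients of equal r: n·r·B > C, so B > C/(n·r) = 0.338/(2·0.25) = 0.676.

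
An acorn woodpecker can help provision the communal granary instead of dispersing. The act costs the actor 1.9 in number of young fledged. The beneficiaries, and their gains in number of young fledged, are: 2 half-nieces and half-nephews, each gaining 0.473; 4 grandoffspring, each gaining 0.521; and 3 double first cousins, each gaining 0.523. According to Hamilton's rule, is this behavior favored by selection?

No

Hamilton's rule: the trait is favored when the sum of r·B over every recipient exceeds the actor's cost C.
r to a half-niece or half-nephew = 0.125 (half-aunt/uncle↔niece/nephew: one path of length 3: r = (1/2)^3 = 1/8).
r to a grandoffspring = 0.25 (two parent–offspring links: r = (1/2)^2 = 1/4).
r to a double first cousin = 1/4 (double first cousins share both grandparent pairs — four paths of length 4: r = 4·(1/2)^4 = 1/4).
Summing one r·B term per recipient: 2·0.125·0.473 + 4·0.25·0.521 + 3·0.25·0.523 = 1.0315.
1.0315 < 1.9: the indirect benefit is less than the cost.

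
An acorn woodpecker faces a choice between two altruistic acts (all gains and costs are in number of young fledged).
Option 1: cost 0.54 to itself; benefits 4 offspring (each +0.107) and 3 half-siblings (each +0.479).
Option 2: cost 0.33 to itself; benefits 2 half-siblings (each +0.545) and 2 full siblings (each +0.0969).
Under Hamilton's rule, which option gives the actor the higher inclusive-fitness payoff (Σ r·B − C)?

Option 1: r to an offspring = 0.5.
Option 1: r to a half-sibling = 0.25.
Option 1: Σ r·B − C = (4·0.5·0.107 + 3·0.25·0.479) − 0.54 = 0.03325.
Option 2: r to a half-sibling = 0.25.
Option 2: r to a full sibling = 0.5.
Option 2: Σ r·B − C = (2·0.25·0.545 + 2·0.5·0.0969) − 0.33 = 0.0394.
Option 2 has the higher net inclusive-fitness payoff.

Option 2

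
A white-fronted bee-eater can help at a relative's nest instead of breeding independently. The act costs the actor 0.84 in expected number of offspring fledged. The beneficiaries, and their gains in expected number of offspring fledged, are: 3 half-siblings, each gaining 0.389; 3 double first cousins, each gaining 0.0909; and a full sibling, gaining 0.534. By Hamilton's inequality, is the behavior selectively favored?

No

Hamilton's rule: the trait is favored when the sum of r·B over every recipient exceeds the actor's cost C.
r to a half-sibling = 0.25 (half-sibs share one parent — one path of length 2: r = (1/2)^2 = 1/4).
r to a double first cousin = 1/4 (double first cousins share both grandparent pairs — four paths of length 4: r = 4·(1/2)^4 = 1/4).
r to a full sibling = 0.5 (full sibs share both parents — two paths of length 2: r = 2·(1/2)^2 = 1/2).
Summing one r·B term per recipient: 3·0.25·0.389 + 3·0.25·0.0909 + 1·0.5·0.534 = 0.626925.
0.626925 < 0.84: the indirect benefit is less than the cost.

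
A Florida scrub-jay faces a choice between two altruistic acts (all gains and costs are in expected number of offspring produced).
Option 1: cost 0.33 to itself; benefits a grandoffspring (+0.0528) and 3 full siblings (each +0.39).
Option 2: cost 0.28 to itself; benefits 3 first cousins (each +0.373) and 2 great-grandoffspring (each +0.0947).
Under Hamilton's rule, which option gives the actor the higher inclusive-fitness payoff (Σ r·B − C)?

Option 1: r to a grandoffspring = 0.25.
Option 1: r to a full sibling = 0.5.
Option 1: Σ r·B − C = (1·0.25·0.0528 + 3·0.5·0.39) − 0.33 = 0.2682.
Option 2: r to a first cousin = 0.125.
Option 2: r to a great-grandoffspring = 0.125.
Option 2: Σ r·B − C = (3·0.125·0.373 + 2·0.125·0.0947) − 0.28 = -0.11645.
Option 1 has the higher net inclusive-fitness payoff.

Option 1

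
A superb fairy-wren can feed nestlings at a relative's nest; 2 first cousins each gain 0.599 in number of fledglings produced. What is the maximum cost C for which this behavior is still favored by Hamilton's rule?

r to a first cousin = 1/8 (first cousins share one grandparent pair — two paths of length 4: r = 2·(1/2)^4 = 1/8).
Hamilton's rule: n·r·B > C, so the trait is favored while C < n·r·B = 2·0.125·0.599 = 0.14975.

0.14975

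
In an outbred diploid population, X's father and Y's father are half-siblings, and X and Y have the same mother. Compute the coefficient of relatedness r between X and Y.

0.3125

With two independent routes of shared ancestry, r is the sum of the two contributions.
X and Y are related in two ways: half first cousins through their fathers (r = 1/16) and half-sibs through their shared mother (r = 1/4).
r = 1/16 + 1/4 = 5/16 = 0.3125.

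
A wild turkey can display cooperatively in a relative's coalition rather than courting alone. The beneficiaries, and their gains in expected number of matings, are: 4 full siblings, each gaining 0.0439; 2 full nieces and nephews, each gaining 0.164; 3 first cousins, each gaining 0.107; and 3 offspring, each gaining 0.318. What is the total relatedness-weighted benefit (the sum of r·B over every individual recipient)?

r to a full sibling = 0.5 (full sibs share both parents — two paths of length 2: r = 2·(1/2)^2 = 1/2).
r to a full niece or nephew = 1/4 (full aunt/uncle↔niece/nephew: two paths of length 3 through the shared grandparent pair: r = 2·(1/2)^3 = 1/4).
r to a first cousin = 0.125 (first cousins share one grandparent pair — two paths of length 4: r = 2·(1/2)^4 = 1/8).
r to an offspring = 0.5 (one parent–offspring link: r = (1/2)^1 = 1/2).
Summing one r·B term per recipient: 4·0.5·0.0439 + 2·0.25·0.164 + 3·0.125·0.107 + 3·0.5·0.318 = 0.686925.

0.686925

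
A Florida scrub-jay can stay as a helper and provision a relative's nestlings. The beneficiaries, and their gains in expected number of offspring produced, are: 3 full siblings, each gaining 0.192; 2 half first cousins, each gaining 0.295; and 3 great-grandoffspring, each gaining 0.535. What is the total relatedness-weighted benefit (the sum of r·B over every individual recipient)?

r to a full sibling = 0.5 (full sibs share both parents — two paths of length 2: r = 2·(1/2)^2 = 1/2).
r to a half first cousin = 1/16 (half first cousins share one grandparent — one path of length 4: r = (1/2)^4 = 1/16).
r to a great-grandoffspring = 1/8 (three parent–offspring links: r = (1/2)^3 = 1/8).
Summing one r·B term per recipient: 3·0.5·0.192 + 2·0.0625·0.295 + 3·0.125·0.535 = 0.5255.

0.5255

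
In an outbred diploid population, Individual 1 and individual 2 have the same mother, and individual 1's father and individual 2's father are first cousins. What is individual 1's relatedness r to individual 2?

0.28125

With two independent routes of shared ancestry, r is the sum of the two contributions.
Individual 1 and individual 2 are related in two ways: half-sibs through their shared mother (r = 1/4) and second cousins through their fathers (r = 1/32).
r = 1/4 + 1/32 = 9/32 = 0.28125.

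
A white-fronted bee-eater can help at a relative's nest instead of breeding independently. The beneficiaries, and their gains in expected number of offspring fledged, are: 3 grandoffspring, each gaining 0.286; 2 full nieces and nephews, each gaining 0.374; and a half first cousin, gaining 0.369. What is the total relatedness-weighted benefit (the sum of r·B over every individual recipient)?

0.4245625

r to a grandoffspring = 1/4 (two parent–offspring links: r = (1/2)^2 = 1/4).
r to a full niece or nephew = 1/4 (full aunt/uncle↔niece/nephew: two paths of length 3 through the shared grandparent pair: r = 2·(1/2)^3 = 1/4).
r to a half first cousin = 0.0625 (half first cousins share one grandparent — one path of length 4: r = (1/2)^4 = 1/16).
Summing one r·B term per recipient: 3·0.25·0.286 + 2·0.25·0.374 + 1·0.0625·0.369 = 0.4245625.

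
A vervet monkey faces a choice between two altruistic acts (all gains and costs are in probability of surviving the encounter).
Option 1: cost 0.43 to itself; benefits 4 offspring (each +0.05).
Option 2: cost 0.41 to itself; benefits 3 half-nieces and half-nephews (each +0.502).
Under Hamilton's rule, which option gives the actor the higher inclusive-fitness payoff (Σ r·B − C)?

Option 2

Option 1: r to an offspring = 0.5.
Option 1: Σ r·B − C = (4·0.5·0.05) − 0.43 = -0.33.
Option 2: r to a half-niece or half-nephew = 0.125.
Option 2: Σ r·B − C = (3·0.125·0.502) − 0.41 = -0.22175.
Option 2 has the higher net inclusive-fitness payoff.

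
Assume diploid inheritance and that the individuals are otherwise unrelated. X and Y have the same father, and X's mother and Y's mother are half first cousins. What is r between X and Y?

0.265625

Relatedness sums over independent paths through distinct common ancestors.
X and Y are related in two ways: half-sibs through their shared father (r = 1/4) and half second cousins through their mothers (r = 1/64).
r = 1/4 + 1/64 = 0.265625.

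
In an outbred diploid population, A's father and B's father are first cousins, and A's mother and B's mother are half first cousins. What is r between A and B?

Relatedness sums over independent paths through distinct common ancestors.
A and B are related in two ways: second cousins through their fathers (r = 1/32) and half second cousins through their mothers (r = 1/64).
r = 1/32 + 1/64 = 3/64 = 0.046875.

0.046875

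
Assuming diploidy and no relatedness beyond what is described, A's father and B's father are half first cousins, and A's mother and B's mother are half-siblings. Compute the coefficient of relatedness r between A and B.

Wright's path rule: contributions from independent ancestry routes add.
A and B are related in two ways: half second cousins through their fathers (r = 1/64) and half first cousins through their mothers (r = 1/16).
r = 1/64 + 1/16 = 5/64 = 0.078125.

0.078125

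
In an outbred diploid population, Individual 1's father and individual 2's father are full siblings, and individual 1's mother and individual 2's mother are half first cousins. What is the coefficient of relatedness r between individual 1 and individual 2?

0.140625

Relatedness sums over independent paths through distinct common ancestors.
Individual 1 and individual 2 are related in two ways: first cousins through their fathers (r = 1/8) and half second cousins through their mothers (r = 1/64).
r = 1/8 + 1/64 = 9/64 = 0.140625.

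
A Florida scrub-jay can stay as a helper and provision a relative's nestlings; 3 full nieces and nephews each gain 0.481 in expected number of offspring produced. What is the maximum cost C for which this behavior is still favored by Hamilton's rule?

0.36075

r to a full niece or nephew = 1/4 (full aunt/uncle↔niece/nephew: two paths of length 3 through the shared grandparent pair: r = 2·(1/2)^3 = 1/4).
Hamilton's rule: n·r·B > C, so the trait is favored while C < n·r·B = 3·0.25·0.481 = 0.36075.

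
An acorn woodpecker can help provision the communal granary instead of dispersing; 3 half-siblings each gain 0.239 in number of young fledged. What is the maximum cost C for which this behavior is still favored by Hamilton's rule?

0.17925

r to a half-sibling = 1/4 (half-sibs share one parent — one path of length 2: r = (1/2)^2 = 1/4).
Hamilton's rule: n·r·B > C, so the trait is favored while C < n·r·B = 3·0.25·0.239 = 0.17925.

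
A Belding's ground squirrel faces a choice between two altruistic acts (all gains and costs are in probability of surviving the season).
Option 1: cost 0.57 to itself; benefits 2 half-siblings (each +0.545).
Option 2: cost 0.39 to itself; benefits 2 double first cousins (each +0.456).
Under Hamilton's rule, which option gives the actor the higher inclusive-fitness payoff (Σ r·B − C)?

Option 2

Option 1: r to a half-sibling = 0.25.
Option 1: Σ r·B − C = (2·0.25·0.545) − 0.57 = -0.2975.
Option 2: r to a double first cousin = 0.25.
Option 2: Σ r·B − C = (2·0.25·0.456) − 0.39 = -0.162.
Option 2 has the higher net inclusive-fitness payoff.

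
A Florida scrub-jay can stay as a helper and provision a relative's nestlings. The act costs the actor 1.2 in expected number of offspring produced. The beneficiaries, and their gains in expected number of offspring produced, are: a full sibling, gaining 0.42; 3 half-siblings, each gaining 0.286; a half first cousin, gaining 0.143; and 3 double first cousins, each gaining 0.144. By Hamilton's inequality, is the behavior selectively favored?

Hamilton's rule: the trait is favored when the sum of r·B over every recipient exceeds the actor's cost C.
r to a full sibling = 1/2 (full sibs share both parents — two paths of length 2: r = 2·(1/2)^2 = 1/2).
r to a half-sibling = 1/4 (half-sibs share one parent — one path of length 2: r = (1/2)^2 = 1/4).
r to a half first cousin = 0.0625 (half first cousins share one grandparent — one path of length 4: r = (1/2)^4 = 1/16).
r to a double first cousin = 0.25 (double first cousins share both grandparent pairs — four paths of length 4: r = 4·(1/2)^4 = 1/4).
Summing one r·B term per recipient: 1·0.5·0.42 + 3·0.25·0.286 + 1·0.0625·0.143 + 3·0.25·0.144 = 0.5414375.
0.5414375 < 1.2: the indirect benefit is less than the cost.

No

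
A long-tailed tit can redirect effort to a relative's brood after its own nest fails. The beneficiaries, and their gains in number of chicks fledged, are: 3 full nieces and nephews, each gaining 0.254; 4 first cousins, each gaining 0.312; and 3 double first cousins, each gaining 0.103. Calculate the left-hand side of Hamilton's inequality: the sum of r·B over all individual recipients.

r to a full niece or nephew = 1/4 (full aunt/uncle↔niece/nephew: two paths of length 3 through the shared grandparent pair: r = 2·(1/2)^3 = 1/4).
r to a first cousin = 0.125 (first cousins share one grandparent pair — two paths of length 4: r = 2·(1/2)^4 = 1/8).
r to a double first cousin = 1/4 (double first cousins share both grandparent pairs — four paths of length 4: r = 4·(1/2)^4 = 1/4).
Summing one r·B term per recipient: 3·0.25·0.254 + 4·0.125·0.312 + 3·0.25·0.103 = 0.42375.

0.42375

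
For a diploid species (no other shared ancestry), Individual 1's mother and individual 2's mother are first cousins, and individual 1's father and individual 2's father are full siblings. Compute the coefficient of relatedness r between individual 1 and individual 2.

Independent pedigree routes through distinct common ancestors add.
Individual 1 and individual 2 are related in two ways: second cousins through their mothers (r = 1/32) and first cousins through their fathers (r = 1/8).
r = 1/32 + 1/8 = 0.15625.

0.15625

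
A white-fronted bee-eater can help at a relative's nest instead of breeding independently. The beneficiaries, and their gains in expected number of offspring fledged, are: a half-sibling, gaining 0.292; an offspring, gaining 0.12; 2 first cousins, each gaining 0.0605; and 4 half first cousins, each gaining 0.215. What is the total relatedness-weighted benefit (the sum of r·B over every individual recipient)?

0.201875

r to a half-sibling = 1/4 (half-sibs share one parent — one path of length 2: r = (1/2)^2 = 1/4).
r to an offspring = 1/2 (one parent–offspring link: r = (1/2)^1 = 1/2).
r to a first cousin = 0.125 (first cousins share one grandparent pair — two paths of length 4: r = 2·(1/2)^4 = 1/8).
r to a half first cousin = 0.0625 (half first cousins share one grandparent — one path of length 4: r = (1/2)^4 = 1/16).
Summing one r·B term per recipient: 1·0.25·0.292 + 1·0.5·0.12 + 2·0.125·0.0605 + 4·0.0625·0.215 = 0.201875.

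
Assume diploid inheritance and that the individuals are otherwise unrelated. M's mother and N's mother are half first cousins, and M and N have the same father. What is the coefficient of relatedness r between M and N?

0.265625

Independent pedigree routes through distinct common ancestors add.
M and N are related in two ways: half second cousins through their mothers (r = 1/64) and half-sibs through their shared father (r = 1/4).
r = 1/64 + 1/4 = 0.265625.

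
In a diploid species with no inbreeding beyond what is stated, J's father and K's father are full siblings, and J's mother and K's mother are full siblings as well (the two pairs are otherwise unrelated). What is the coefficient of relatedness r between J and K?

With two independent routes of shared ancestry, r is the sum of the two contributions.
J and K are related in two ways: first cousins through their fathers (r = 1/8) and first cousins through their mothers (r = 1/8) — i.e. double first cousins.
r = 1/8 + 1/8 = 1/4 = 0.25.

0.25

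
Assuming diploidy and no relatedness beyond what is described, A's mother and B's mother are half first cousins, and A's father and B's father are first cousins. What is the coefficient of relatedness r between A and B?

Relatedness sums over independent paths through distinct common ancestors.
A and B are related in two ways: half second cousins through their mothers (r = 1/64) and second cousins through their fathers (r = 1/32).
r = 1/64 + 1/32 = 0.046875.

0.046875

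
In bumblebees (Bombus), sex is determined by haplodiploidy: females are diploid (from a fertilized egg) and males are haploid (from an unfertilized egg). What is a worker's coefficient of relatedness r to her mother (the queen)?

0.5

One meiotic link between diploid queen and diploid daughter: r = 1/2.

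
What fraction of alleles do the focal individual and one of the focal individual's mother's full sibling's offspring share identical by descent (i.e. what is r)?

Each parent–offspring link contributes a factor of 1/2, and independent paths through distinct common ancestors add.
First cousins share one grandparent pair — two paths of length 4: r = 2·(1/2)^4 = 1/8.

0.125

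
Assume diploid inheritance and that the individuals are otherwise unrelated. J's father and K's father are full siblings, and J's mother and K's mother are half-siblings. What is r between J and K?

Relatedness sums over independent paths through distinct common ancestors.
J and K are related in two ways: first cousins through their fathers (r = 1/8) and half first cousins through their mothers (r = 1/16).
r = 1/8 + 1/16 = 3/16 = 0.1875.

0.1875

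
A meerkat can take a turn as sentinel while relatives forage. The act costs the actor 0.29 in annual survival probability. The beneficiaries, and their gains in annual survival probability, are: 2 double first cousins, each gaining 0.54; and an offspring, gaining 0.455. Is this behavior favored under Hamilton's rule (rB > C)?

Hamilton's rule: the trait is favored when the sum of r·B over every recipient exceeds the actor's cost C.
r to a double first cousin = 1/4 (double first cousins share both grandparent pairs — four paths of length 4: r = 4·(1/2)^4 = 1/4).
r to an offspring = 0.5 (one parent–offspring link: r = (1/2)^1 = 1/2).
Summing one r·B term per recipient: 2·0.25·0.54 + 1·0.5·0.455 = 0.4975.
0.4975 > 0.29: the indirect benefit exceeds the cost.

Yes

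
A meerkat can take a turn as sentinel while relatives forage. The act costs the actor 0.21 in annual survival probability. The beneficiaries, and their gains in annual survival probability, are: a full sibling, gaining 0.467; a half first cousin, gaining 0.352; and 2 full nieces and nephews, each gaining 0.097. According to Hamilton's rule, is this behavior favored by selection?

Hamilton's rule: the trait is favored when the sum of r·B over every recipient exceeds the actor's cost C.
r to a full sibling = 1/2 (full sibs share both parents — two paths of length 2: r = 2·(1/2)^2 = 1/2).
r to a half first cousin = 1/16 (half first cousins share one grandparent — one path of length 4: r = (1/2)^4 = 1/16).
r to a full niece or nephew = 0.25 (full aunt/uncle↔niece/nephew: two paths of length 3 through the shared grandparent pair: r = 2·(1/2)^3 = 1/4).
Summing one r·B term per recipient: 1·0.5·0.467 + 1·0.0625·0.352 + 2·0.25·0.097 = 0.304.
0.304 > 0.21: the indirect benefit exceeds the cost.

Yes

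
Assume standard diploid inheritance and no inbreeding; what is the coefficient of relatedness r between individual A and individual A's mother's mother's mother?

0.125

Each parent–offspring link contributes a factor of 1/2, and independent paths through distinct common ancestors add.
Three parent–offspring links: r = (1/2)^3 = 1/8.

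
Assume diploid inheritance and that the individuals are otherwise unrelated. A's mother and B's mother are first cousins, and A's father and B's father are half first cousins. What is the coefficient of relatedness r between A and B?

Independent pedigree routes through distinct common ancestors add.
A and B are related in two ways: second cousins through their mothers (r = 1/32) and half second cousins through their fathers (r = 1/64).
r = 1/32 + 1/64 = 3/64 = 0.046875.

0.046875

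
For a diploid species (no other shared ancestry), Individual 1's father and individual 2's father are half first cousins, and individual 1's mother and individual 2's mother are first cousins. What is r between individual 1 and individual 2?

Wright's path rule: contributions from independent ancestry routes add.
Individual 1 and individual 2 are related in two ways: half second cousins through their fathers (r = 1/64) and second cousins through their mothers (r = 1/32).
r = 1/64 + 1/32 = 0.046875.

0.046875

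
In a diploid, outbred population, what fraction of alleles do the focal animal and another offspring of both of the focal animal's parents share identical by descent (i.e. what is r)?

0.5

Each parent–offspring link contributes a factor of 1/2, and independent paths through distinct common ancestors add.
Full sibs share both parents — two paths of length 2: r = 2·(1/2)^2 = 1/2.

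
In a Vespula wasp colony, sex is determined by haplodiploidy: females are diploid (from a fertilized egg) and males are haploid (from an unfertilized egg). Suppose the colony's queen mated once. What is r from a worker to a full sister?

0.75

Haplodiploid full sisters inherit their father's entire haploid genome identically (contributing 1/2) and on average half of their mother's contribution (1/2 · 1/2 = 1/4); r = 1/2 + 1/4 = 3/4.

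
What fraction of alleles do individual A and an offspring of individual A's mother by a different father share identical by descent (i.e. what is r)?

0.25

Each parent–offspring link contributes a factor of 1/2, and independent paths through distinct common ancestors add.
Half-sibs share one parent — one path of length 2: r = (1/2)^2 = 1/4.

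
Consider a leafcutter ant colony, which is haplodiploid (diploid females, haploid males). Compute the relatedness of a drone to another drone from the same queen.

Haploid brothers each carry a random half of the queen's diploid genome, so on average they share half: r = 1/2.

0.5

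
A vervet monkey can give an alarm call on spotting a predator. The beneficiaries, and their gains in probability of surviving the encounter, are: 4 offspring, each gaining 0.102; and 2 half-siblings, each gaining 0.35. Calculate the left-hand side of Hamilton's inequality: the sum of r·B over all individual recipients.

r to an offspring = 0.5 (one parent–offspring link: r = (1/2)^1 = 1/2).
r to a half-sibling = 1/4 (half-sibs share one parent — one path of length 2: r = (1/2)^2 = 1/4).
Summing one r·B term per recipient: 4·0.5·0.102 + 2·0.25·0.35 = 0.379.

0.379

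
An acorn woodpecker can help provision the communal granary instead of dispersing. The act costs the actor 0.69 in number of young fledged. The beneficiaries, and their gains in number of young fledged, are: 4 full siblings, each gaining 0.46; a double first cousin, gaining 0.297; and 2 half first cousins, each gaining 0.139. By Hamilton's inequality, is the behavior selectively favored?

Yes

Hamilton's rule: the trait is favored when the sum of r·B over every recipient exceeds the actor's cost C.
r to a full sibling = 1/2 (full sibs share both parents — two paths of length 2: r = 2·(1/2)^2 = 1/2).
r to a double first cousin = 1/4 (double first cousins share both grandparent pairs — four paths of length 4: r = 4·(1/2)^4 = 1/4).
r to a half first cousin = 0.0625 (half first cousins share one grandparent — one path of length 4: r = (1/2)^4 = 1/16).
Summing one r·B term per recipient: 4·0.5·0.46 + 1·0.25·0.297 + 2·0.0625·0.139 = 1.011625.
1.011625 > 0.69: the indirect benefit exceeds the cost.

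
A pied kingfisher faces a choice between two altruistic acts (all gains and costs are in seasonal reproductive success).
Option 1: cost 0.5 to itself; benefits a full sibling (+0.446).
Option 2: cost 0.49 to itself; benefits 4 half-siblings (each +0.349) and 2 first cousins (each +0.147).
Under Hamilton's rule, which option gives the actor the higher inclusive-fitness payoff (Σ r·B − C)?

Option 2

Option 1: r to a full sibling = 0.5.
Option 1: Σ r·B − C = (1·0.5·0.446) − 0.5 = -0.277.
Option 2: r to a half-sibling = 0.25.
Option 2: r to a first cousin = 0.125.
Option 2: Σ r·B − C = (4·0.25·0.349 + 2·0.125·0.147) − 0.49 = -0.10425.
Option 2 has the higher net inclusive-fitness payoff.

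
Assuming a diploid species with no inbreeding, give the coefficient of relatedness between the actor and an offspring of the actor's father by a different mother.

Each parent–offspring link contributes a factor of 1/2, and independent paths through distinct common ancestors add.
Half-sibs share one parent — one path of length 2: r = (1/2)^2 = 1/4.

0.25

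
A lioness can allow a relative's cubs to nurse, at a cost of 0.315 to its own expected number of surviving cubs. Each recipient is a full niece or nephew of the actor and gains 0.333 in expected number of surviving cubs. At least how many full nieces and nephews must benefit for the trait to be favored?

r to a full niece or nephew = 0.25 (full aunt/uncle↔niece/nephew: two paths of length 3 through the shared grandparent pair: r = 2·(1/2)^3 = 1/4).
Hamilton's rule: n·r·B > C  ⇒  n > C/(r·B) = 0.315/(0.25·0.333) = 3.784.
The smallest integer exceeding 3.784 is 4.

4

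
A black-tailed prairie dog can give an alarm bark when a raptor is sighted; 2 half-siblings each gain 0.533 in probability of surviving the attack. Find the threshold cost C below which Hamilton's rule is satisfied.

0.2665

r to a half-sibling = 1/4 (half-sibs share one parent — one path of length 2: r = (1/2)^2 = 1/4).
Hamilton's rule: n·r·B > C, so the trait is favored while C < n·r·B = 2·0.25·0.533 = 0.2665.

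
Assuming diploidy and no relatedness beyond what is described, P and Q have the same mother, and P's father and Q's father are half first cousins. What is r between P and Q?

With two independent routes of shared ancestry, r is the sum of the two contributions.
P and Q are related in two ways: half-sibs through their shared mother (r = 1/4) and half second cousins through their fathers (r = 1/64).
r = 1/4 + 1/64 = 0.265625.

0.265625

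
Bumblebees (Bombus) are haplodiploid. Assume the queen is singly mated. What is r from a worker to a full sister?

Haplodiploid full sisters inherit their father's entire haploid genome identically (contributing 1/2) and on average half of their mother's contribution (1/2 · 1/2 = 1/4); r = 1/2 + 1/4 = 3/4.

0.75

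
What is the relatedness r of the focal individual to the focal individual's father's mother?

0.25

Each parent–offspring link contributes a factor of 1/2, and independent paths through distinct common ancestors add.
Two parent–offspring links: r = (1/2)^2 = 1/4.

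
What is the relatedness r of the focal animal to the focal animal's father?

Each parent–offspring link contributes a factor of 1/2, and independent paths through distinct common ancestors add.
One parent–offspring link: r = (1/2)^1 = 1/2.

0.5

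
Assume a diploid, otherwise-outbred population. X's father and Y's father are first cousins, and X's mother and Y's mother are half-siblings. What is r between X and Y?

Independent pedigree routes through distinct common ancestors add.
X and Y are related in two ways: second cousins through their fathers (r = 1/32) and half first cousins through their mothers (r = 1/16).
r = 1/32 + 1/16 = 3/32 = 0.09375.

0.09375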